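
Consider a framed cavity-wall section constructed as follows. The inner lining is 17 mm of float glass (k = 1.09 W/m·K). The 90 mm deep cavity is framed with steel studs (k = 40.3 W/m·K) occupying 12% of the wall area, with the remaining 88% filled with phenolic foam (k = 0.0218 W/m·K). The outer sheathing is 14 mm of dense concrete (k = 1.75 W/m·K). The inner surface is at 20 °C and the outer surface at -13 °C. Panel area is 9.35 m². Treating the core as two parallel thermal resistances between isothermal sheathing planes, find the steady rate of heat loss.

Q ≈ 7320 W

Sheathing layers in series; stud and cavity paths in parallel between them.
R_inner = 0.017/(1.09×9.35) = 0.001668 K/W
R_stud  = 0.09/(40.3×0.12×9.35) = 0.00199 K/W
R_cav   = 0.09/(0.0218×0.88×9.35) = 0.5018 K/W
1/R_core = 1/R_stud + 1/R_cav → R_core = 0.001983 K/W
R_outer = 0.014/(1.75×9.35) = 8.556×10^-4 K/W
R_total = 0.004506 K/W
Q = ΔT/R_total = 33/0.004506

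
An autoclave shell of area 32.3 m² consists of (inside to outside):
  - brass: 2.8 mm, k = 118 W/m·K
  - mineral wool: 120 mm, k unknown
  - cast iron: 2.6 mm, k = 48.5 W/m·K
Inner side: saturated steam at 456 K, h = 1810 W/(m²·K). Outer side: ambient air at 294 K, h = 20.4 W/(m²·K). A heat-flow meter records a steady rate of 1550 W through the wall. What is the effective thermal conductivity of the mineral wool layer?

Treating each layer as a thermal resistance in series:
R_inner film = 1/(h_i·A) = 1/(1810×32.3) = 1.71×10^-5 K/W
R_brass = L/(kA) = 0.0028/(118×32.3) = 7.346×10^-7 K/W
R_cast iron = L/(kA) = 0.0026/(48.5×32.3) = 1.66×10^-6 K/W
R_outer film = 1/(h_o·A) = 1/(20.4×32.3) = 0.001518 K/W
Sum of known resistances R_other = 0.001537 K/W
Total R = ΔT/Q = 162/1550 = 0.1045 K/W
R_mineral wool = R_total − R_other = 0.103 K/W
k = L/(R·A) = 0.12/(0.103×32.3)

k ≈ 0.0361 W/(m·K)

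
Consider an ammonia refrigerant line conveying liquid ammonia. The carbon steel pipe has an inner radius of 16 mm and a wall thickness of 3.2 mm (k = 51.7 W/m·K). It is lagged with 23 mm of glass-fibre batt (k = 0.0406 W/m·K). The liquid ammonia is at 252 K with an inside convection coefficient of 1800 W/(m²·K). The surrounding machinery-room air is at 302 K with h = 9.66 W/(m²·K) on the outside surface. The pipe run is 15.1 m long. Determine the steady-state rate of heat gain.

Q ≈ 217 W

Per-layer cylindrical resistances, series-summed:
R_inner film = 1/(h_i·2πr₁L) = 1/(1800×2π×0.016×15.1) = 3.66×10^-4 K/W
R_carbon steel pipe wall = ln(19.2/16)/(2π×51.7×15.1) = 3.717×10^-5 K/W
R_glass-fibre batt = ln(42.2/19.2)/(2π×0.0406×15.1) = 0.2044 K/W
R_outer film = 1/(h_o·2πr_oL) = 1/(9.66×2π×0.0422×15.1) = 0.02586 K/W
R_total = 0.2307 K/W
Q = ΔT/R_total = 50/0.2307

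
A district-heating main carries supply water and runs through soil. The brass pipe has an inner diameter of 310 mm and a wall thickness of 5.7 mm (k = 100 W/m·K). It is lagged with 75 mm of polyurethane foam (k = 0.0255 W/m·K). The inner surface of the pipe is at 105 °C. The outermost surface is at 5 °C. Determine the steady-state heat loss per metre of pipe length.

Treating each annulus and film as a series resistance:
R_brass pipe wall = ln(160.7/155)/(2π×100×1) = 5.748×10^-5 K/W
R_polyurethane foam = ln(235.7/160.7)/(2π×0.0255×1) = 2.391 K/W
R_total = 2.391 K/W
Q = ΔT/R_total = 100/2.391

q′ ≈ 41.8 W/m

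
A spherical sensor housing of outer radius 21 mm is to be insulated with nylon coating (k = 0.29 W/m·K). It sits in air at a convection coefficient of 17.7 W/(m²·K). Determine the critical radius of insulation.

r_cr ≈ 32.8 mm

For a sphere r_cr = 2k/h = 2×0.29/17.7
r_cr = 32.8 mm; since the bare radius (21 mm) is below r_cr, adding a thin layer of insulation will *increase* heat loss.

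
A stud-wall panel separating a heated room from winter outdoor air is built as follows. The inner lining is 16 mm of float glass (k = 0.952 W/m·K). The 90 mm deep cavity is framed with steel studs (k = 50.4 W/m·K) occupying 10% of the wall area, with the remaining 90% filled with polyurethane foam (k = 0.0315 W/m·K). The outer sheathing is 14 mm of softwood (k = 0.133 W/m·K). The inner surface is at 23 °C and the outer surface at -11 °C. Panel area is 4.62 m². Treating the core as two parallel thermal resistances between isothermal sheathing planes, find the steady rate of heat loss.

Q ≈ 1120 W

Sheathing layers in series; stud and cavity paths in parallel between them.
R_inner = 0.016/(0.952×4.62) = 0.003638 K/W
R_stud  = 0.09/(50.4×0.1×4.62) = 0.003865 K/W
R_cav   = 0.09/(0.0315×0.9×4.62) = 0.6871 K/W
1/R_core = 1/R_stud + 1/R_cav → R_core = 0.003844 K/W
R_outer = 0.014/(0.133×4.62) = 0.02278 K/W
R_total = 0.03027 K/W
Q = ΔT/R_total = 34/0.03027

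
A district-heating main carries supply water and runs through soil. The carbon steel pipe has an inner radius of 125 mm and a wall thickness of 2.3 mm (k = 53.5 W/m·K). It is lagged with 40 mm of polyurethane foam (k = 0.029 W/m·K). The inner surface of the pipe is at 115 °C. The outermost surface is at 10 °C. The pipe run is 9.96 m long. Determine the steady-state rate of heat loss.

Radial resistances (cylindrical: R_cond = ln(r_o/r_i)/(2πkL), R_conv = 1/(h·2πrL)):
R_carbon steel pipe wall = ln(127.3/125)/(2π×53.5×9.96) = 5.446×10^-6 K/W
R_polyurethane foam = ln(167.3/127.3)/(2π×0.029×9.96) = 0.1506 K/W
R_total = 0.1506 K/W
Q = ΔT/R_total = 105/0.1506

Q ≈ 697 W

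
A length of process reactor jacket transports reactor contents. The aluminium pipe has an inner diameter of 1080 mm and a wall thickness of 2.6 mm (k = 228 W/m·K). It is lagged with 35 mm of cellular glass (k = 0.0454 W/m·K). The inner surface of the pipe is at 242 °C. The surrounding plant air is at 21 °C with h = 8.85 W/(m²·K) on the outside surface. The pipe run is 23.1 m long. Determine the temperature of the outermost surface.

T ≈ 48.5 °C

Cylindrical conduction, so R = ln(r₂/r₁)/(2πkL) per layer, in series:
R_aluminium pipe wall = ln(542.6/540)/(2π×228×23.1) = 1.451×10^-7 K/W
R_cellular glass = ln(577.6/542.6)/(2π×0.0454×23.1) = 0.009486 K/W
R_outer film = 1/(h_o·2πr_oL) = 1/(8.85×2π×0.5776×23.1) = 0.001348 K/W
R_total = 0.01083 K/W
Q = ΔT/R_total = 221/0.01083
Q = 20400 W
T_interface = T_inner − Q·ΣR(inner→interface) = 242 − 20400×0.009486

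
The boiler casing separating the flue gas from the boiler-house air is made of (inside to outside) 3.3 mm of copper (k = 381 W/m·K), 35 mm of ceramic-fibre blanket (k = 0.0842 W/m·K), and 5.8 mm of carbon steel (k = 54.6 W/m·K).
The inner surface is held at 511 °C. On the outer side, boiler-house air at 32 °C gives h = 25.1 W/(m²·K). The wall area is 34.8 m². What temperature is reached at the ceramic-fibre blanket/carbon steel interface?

Treating each layer as a thermal resistance in series:
R_copper = L/(kA) = 0.0033/(381×34.8) = 2.489×10^-7 K/W
R_ceramic-fibre blanket = L/(kA) = 0.035/(0.0842×34.8) = 0.01194 K/W
R_carbon steel = L/(kA) = 0.0058/(54.6×34.8) = 3.053×10^-6 K/W
R_outer film = 1/(h_o·A) = 1/(25.1×34.8) = 0.001145 K/W
R_total = 0.01309 K/W;  Q = ΔT/R_total = 479/0.01309 = 36580 W
T_interface = T_inner − Q·ΣR(inner→interface) = 511 − 36600×0.01194

T ≈ 74 °C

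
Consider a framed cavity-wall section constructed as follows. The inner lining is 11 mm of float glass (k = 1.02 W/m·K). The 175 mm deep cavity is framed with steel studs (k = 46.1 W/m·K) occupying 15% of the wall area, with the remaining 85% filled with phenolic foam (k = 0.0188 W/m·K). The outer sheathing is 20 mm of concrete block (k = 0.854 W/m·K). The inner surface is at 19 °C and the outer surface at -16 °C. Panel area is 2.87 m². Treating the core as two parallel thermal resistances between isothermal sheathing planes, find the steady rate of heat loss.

Q ≈ 1690 W

Sheathing layers in series; stud and cavity paths in parallel between them.
R_inner = 0.011/(1.02×2.87) = 0.003758 K/W
R_stud  = 0.175/(46.1×0.15×2.87) = 0.008818 K/W
R_cav   = 0.175/(0.0188×0.85×2.87) = 3.816 K/W
1/R_core = 1/R_stud + 1/R_cav → R_core = 0.008798 K/W
R_outer = 0.02/(0.854×2.87) = 0.00816 K/W
R_total = 0.02072 K/W
Q = ΔT/R_total = 35/0.02072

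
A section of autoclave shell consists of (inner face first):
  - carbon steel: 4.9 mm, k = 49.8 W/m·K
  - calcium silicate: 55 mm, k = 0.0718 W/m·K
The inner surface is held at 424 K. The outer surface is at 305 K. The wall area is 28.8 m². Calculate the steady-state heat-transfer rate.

Model the wall as resistances in series:
R_carbon steel = L/(kA) = 0.0049/(49.8×28.8) = 3.416×10^-6 K/W
R_calcium silicate = L/(kA) = 0.055/(0.0718×28.8) = 0.0266 K/W
R_total = 0.0266 K/W
Q = ΔT / R_total = 119 / 0.0266

Q ≈ 4470 W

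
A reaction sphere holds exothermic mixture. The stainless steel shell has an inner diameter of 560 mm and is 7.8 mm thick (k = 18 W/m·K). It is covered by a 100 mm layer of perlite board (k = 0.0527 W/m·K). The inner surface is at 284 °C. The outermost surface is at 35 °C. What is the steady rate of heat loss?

Radial (spherical) resistances in series:
R_stainless steel shell = (1/0.28 − 1/0.2878)/(4π×18) = 4.279×10^-4 K/W
R_perlite board = (1/0.2878 − 1/0.3878)/(4π×0.0527) = 1.353 K/W
R_total = 1.353 K/W
Q = ΔT/R_total = 249/1.353

Q ≈ 184 W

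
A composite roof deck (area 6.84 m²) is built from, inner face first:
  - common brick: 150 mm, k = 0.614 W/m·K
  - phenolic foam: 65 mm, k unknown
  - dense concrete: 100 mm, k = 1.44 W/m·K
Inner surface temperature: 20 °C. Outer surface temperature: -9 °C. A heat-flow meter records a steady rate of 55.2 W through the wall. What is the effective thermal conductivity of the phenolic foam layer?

Model the wall as resistances in series:
R_common brick = L/(kA) = 0.15/(0.614×6.84) = 0.03572 K/W
R_dense concrete = L/(kA) = 0.1/(1.44×6.84) = 0.01015 K/W
Sum of known resistances R_other = 0.04587 K/W
Total R = ΔT/Q = 29/55.2 = 0.5254 K/W
R_phenolic foam = R_total − R_other = 0.4795 K/W
k = L/(R·A) = 0.065/(0.4795×6.84)

k ≈ 0.0198 W/(m·K)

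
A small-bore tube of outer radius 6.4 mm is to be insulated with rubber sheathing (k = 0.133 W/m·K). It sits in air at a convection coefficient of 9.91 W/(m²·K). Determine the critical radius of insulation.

For a cylinder r_cr = k/h = 0.133/9.91
r_cr = 13.4 mm; since the bare radius (6.4 mm) is below r_cr, adding a thin layer of insulation will *increase* heat loss.

r_cr ≈ 13.4 mm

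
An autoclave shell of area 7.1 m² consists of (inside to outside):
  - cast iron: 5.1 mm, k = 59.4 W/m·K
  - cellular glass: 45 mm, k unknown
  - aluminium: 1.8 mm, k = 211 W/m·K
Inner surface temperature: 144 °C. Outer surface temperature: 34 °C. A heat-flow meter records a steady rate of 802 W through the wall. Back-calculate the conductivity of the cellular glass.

Model the wall as resistances in series:
R_cast iron = L/(kA) = 0.0051/(59.4×7.1) = 1.209×10^-5 K/W
R_aluminium = L/(kA) = 0.0018/(211×7.1) = 1.202×10^-6 K/W
Sum of known resistances R_other = 1.329×10^-5 K/W
Total R = ΔT/Q = 110/802 = 0.1372 K/W
R_cellular glass = R_total − R_other = 0.1371 K/W
k = L/(R·A) = 0.045/(0.1371×7.1)

k ≈ 0.0462 W/(m·K)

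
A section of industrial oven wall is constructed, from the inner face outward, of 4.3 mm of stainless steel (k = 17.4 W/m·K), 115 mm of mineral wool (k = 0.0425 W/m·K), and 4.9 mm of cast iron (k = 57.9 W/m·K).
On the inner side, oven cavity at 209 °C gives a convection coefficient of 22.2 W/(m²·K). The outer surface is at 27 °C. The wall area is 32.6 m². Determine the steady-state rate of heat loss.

Q ≈ 2160 W

Model the wall as resistances in series:
R_inner film = 1/(h_i·A) = 1/(22.2×32.6) = 0.001382 K/W
R_stainless steel = L/(kA) = 0.0043/(17.4×32.6) = 7.581×10^-6 K/W
R_mineral wool = L/(kA) = 0.115/(0.0425×32.6) = 0.083 K/W
R_cast iron = L/(kA) = 0.0049/(57.9×32.6) = 2.596×10^-6 K/W
R_total = 0.08439 K/W
Q = ΔT / R_total = 182 / 0.08439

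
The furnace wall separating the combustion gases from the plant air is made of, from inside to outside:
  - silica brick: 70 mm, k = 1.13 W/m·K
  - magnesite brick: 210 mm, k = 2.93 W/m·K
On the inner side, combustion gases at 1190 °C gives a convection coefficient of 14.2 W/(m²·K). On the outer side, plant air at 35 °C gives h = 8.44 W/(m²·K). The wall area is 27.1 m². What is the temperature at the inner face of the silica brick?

Using the resistance-network approach (series):
R_inner film = 1/(h_i·A) = 1/(14.2×27.1) = 0.002599 K/W
R_silica brick = L/(kA) = 0.07/(1.13×27.1) = 0.002286 K/W
R_magnesite brick = L/(kA) = 0.21/(2.93×27.1) = 0.002645 K/W
R_outer film = 1/(h_o·A) = 1/(8.44×27.1) = 0.004372 K/W
R_total = 0.0119 K/W;  Q = ΔT/R_total = 1155/0.0119 = 97050 W
T_interface = T_inner − Q·ΣR(inner→interface) = 1190 − 97000×0.002599

T ≈ 938 °C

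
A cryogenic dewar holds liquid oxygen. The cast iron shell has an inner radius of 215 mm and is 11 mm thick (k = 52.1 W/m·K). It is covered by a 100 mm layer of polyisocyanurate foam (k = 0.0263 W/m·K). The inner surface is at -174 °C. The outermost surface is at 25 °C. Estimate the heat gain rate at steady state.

Q ≈ 48.5 W

Radial (spherical) resistances in series:
R_cast iron shell = (1/0.215 − 1/0.226)/(4π×52.1) = 3.458×10^-4 K/W
R_polyisocyanurate foam = (1/0.226 − 1/0.326)/(4π×0.0263) = 4.107 K/W
R_total = 4.107 K/W
Q = ΔT/R_total = 199/4.107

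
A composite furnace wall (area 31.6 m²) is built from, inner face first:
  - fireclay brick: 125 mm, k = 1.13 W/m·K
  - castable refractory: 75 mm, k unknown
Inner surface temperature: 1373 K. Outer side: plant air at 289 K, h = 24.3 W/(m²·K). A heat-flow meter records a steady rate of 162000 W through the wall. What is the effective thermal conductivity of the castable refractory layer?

k ≈ 1.26 W/(m·K)

Model the wall as resistances in series:
R_fireclay brick = L/(kA) = 0.125/(1.13×31.6) = 0.003501 K/W
R_outer film = 1/(h_o·A) = 1/(24.3×31.6) = 0.001302 K/W
Sum of known resistances R_other = 0.004803 K/W
Total R = ΔT/Q = 1084/162000 = 0.006691 K/W
R_castable refractory = R_total − R_other = 0.001888 K/W
k = L/(R·A) = 0.075/(0.001888×31.6)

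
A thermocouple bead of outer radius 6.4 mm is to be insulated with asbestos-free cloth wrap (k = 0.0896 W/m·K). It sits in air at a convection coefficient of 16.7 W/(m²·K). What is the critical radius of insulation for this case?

For a sphere r_cr = 2k/h = 2×0.0896/16.7
r_cr = 10.7 mm; since the bare radius (6.4 mm) is below r_cr, adding a thin layer of insulation will *increase* heat loss.

r_cr ≈ 10.7 mm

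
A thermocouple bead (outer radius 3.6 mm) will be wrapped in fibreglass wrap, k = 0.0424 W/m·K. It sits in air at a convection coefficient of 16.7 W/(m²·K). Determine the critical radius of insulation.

r_cr ≈ 5.08 mm

For a sphere r_cr = 2k/h = 2×0.0424/16.7
r_cr = 5.08 mm; since the bare radius (3.6 mm) is below r_cr, adding a thin layer of insulation will *increase* heat loss.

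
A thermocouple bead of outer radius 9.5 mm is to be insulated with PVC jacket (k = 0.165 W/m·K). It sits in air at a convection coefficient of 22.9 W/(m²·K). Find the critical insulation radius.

For a sphere r_cr = 2k/h = 2×0.165/22.9
r_cr = 14.4 mm; since the bare radius (9.5 mm) is below r_cr, adding a thin layer of insulation will *increase* heat loss.

r_cr ≈ 14.4 mm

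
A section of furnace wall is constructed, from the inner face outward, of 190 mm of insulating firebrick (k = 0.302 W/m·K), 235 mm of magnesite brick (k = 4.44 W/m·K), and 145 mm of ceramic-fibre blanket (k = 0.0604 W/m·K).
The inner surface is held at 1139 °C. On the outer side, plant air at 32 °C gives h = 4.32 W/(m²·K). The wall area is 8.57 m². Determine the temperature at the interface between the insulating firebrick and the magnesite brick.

Treating each layer as a thermal resistance in series:
R_insulating firebrick = L/(kA) = 0.19/(0.302×8.57) = 0.07341 K/W
R_magnesite brick = L/(kA) = 0.235/(4.44×8.57) = 0.006176 K/W
R_ceramic-fibre blanket = L/(kA) = 0.145/(0.0604×8.57) = 0.2801 K/W
R_outer film = 1/(h_o·A) = 1/(4.32×8.57) = 0.02701 K/W
R_total = 0.3867 K/W;  Q = ΔT/R_total = 1107/0.3867 = 2863 W
T_interface = T_inner − Q·ΣR(inner→interface) = 1139 − 2860×0.07341

T ≈ 929 °C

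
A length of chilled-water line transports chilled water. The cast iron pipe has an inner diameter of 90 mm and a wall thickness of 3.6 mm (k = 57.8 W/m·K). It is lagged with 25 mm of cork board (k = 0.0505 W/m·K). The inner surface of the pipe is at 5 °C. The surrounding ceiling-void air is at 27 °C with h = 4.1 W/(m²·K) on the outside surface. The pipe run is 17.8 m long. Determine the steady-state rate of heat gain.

Treating each annulus and film as a series resistance:
R_cast iron pipe wall = ln(48.6/45)/(2π×57.8×17.8) = 1.191×10^-5 K/W
R_cork board = ln(73.6/48.6)/(2π×0.0505×17.8) = 0.07348 K/W
R_outer film = 1/(h_o·2πr_oL) = 1/(4.1×2π×0.0736×17.8) = 0.02963 K/W
R_total = 0.1031 K/W
Q = ΔT/R_total = 22/0.1031

Q ≈ 213 W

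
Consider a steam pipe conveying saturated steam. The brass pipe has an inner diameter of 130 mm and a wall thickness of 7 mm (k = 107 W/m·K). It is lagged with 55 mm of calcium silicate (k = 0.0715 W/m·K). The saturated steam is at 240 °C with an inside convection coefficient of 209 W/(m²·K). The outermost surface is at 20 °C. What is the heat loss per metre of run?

q′ ≈ 173 W/m

Per-layer cylindrical resistances, series-summed:
R_inner film = 1/(h_i·2πr₁L) = 1/(209×2π×0.065×1) = 0.01172 K/W
R_brass pipe wall = ln(72/65)/(2π×107×1) = 1.521×10^-4 K/W
R_calcium silicate = ln(127/72)/(2π×0.0715×1) = 1.263 K/W
R_total = 1.275 K/W
Q = ΔT/R_total = 220/1.275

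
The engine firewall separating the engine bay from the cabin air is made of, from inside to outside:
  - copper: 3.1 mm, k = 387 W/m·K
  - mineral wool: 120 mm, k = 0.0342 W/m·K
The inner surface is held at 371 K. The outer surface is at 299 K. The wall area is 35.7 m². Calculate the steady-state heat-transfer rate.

Q ≈ 733 W

Model the wall as resistances in series:
R_copper = L/(kA) = 0.0031/(387×35.7) = 2.244×10^-7 K/W
R_mineral wool = L/(kA) = 0.12/(0.0342×35.7) = 0.09828 K/W
R_total = 0.09829 K/W
Q = ΔT / R_total = 72 / 0.09829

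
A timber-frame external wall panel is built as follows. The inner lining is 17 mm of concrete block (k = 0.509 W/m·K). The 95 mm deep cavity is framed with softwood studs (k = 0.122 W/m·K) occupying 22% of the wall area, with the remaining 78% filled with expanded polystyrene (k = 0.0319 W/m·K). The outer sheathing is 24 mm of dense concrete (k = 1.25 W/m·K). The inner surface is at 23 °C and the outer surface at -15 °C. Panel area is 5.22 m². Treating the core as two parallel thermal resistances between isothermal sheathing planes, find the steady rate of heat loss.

Q ≈ 105 W

Sheathing layers in series; stud and cavity paths in parallel between them.
R_inner = 0.017/(0.509×5.22) = 0.006398 K/W
R_stud  = 0.095/(0.122×0.22×5.22) = 0.6781 K/W
R_cav   = 0.095/(0.0319×0.78×5.22) = 0.7314 K/W
1/R_core = 1/R_stud + 1/R_cav → R_core = 0.3519 K/W
R_outer = 0.024/(1.25×5.22) = 0.003678 K/W
R_total = 0.3619 K/W
Q = ΔT/R_total = 38/0.3619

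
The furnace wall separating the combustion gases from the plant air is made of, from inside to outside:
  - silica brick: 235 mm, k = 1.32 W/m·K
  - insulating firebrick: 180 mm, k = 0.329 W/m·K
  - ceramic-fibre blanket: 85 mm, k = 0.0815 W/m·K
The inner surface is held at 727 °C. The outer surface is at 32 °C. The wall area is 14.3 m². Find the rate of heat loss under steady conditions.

Model the wall as resistances in series:
R_silica brick = L/(kA) = 0.235/(1.32×14.3) = 0.01245 K/W
R_insulating firebrick = L/(kA) = 0.18/(0.329×14.3) = 0.03826 K/W
R_ceramic-fibre blanket = L/(kA) = 0.085/(0.0815×14.3) = 0.07293 K/W
R_total = 0.1236 K/W
Q = ΔT / R_total = 695 / 0.1236

Q ≈ 5620 W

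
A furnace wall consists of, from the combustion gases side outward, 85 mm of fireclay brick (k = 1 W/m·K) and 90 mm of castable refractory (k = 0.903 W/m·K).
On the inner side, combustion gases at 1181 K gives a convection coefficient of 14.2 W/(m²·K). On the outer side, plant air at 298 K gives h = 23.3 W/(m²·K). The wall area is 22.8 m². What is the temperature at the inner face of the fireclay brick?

T ≈ 972 K

Series thermal resistances:
R_inner film = 1/(h_i·A) = 1/(14.2×22.8) = 0.003089 K/W
R_fireclay brick = L/(kA) = 0.085/(1×22.8) = 0.003728 K/W
R_castable refractory = L/(kA) = 0.09/(0.903×22.8) = 0.004371 K/W
R_outer film = 1/(h_o·A) = 1/(23.3×22.8) = 0.001882 K/W
R_total = 0.01307 K/W;  Q = ΔT/R_total = 883/0.01307 = 67560 W
T_interface = T_inner − Q·ΣR(inner→interface) = 1181 − 67600×0.003089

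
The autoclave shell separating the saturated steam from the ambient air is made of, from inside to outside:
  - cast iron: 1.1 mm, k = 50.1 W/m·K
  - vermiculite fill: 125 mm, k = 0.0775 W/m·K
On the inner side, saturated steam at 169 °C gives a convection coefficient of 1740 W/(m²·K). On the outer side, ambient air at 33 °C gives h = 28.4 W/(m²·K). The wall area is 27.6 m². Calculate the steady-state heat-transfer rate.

Q ≈ 2280 W

Treating each layer as a thermal resistance in series:
R_inner film = 1/(h_i·A) = 1/(1740×27.6) = 2.082×10^-5 K/W
R_cast iron = L/(kA) = 0.0011/(50.1×27.6) = 7.955×10^-7 K/W
R_vermiculite fill = L/(kA) = 0.125/(0.0775×27.6) = 0.05844 K/W
R_outer film = 1/(h_o·A) = 1/(28.4×27.6) = 0.001276 K/W
R_total = 0.05974 K/W
Q = ΔT / R_total = 136 / 0.05974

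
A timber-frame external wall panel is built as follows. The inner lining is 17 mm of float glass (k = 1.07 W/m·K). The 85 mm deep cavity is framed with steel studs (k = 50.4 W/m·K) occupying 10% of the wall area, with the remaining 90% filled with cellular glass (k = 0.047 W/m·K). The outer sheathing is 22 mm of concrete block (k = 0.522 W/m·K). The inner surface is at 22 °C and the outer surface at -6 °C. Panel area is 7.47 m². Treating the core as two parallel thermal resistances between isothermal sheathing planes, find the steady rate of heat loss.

Q ≈ 2800 W

Sheathing layers in series; stud and cavity paths in parallel between them.
R_inner = 0.017/(1.07×7.47) = 0.002127 K/W
R_stud  = 0.085/(50.4×0.1×7.47) = 0.002258 K/W
R_cav   = 0.085/(0.047×0.9×7.47) = 0.269 K/W
1/R_core = 1/R_stud + 1/R_cav → R_core = 0.002239 K/W
R_outer = 0.022/(0.522×7.47) = 0.005642 K/W
R_total = 0.01001 K/W
Q = ΔT/R_total = 28/0.01001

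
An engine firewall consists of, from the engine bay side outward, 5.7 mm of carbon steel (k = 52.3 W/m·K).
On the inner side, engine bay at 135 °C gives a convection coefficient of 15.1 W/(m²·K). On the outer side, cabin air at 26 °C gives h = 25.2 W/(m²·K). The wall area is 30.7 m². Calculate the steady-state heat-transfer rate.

Q ≈ 31600 W

Series thermal resistances:
R_inner film = 1/(h_i·A) = 1/(15.1×30.7) = 0.002157 K/W
R_carbon steel = L/(kA) = 0.0057/(52.3×30.7) = 3.55×10^-6 K/W
R_outer film = 1/(h_o·A) = 1/(25.2×30.7) = 0.001293 K/W
R_total = 0.003453 K/W
Q = ΔT / R_total = 109 / 0.003453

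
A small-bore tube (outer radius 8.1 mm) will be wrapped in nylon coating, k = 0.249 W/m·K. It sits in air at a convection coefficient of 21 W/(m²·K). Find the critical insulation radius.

r_cr ≈ 11.9 mm

For a cylinder r_cr = k/h = 0.249/21
r_cr = 11.9 mm; since the bare radius (8.1 mm) is below r_cr, adding a thin layer of insulation will *increase* heat loss.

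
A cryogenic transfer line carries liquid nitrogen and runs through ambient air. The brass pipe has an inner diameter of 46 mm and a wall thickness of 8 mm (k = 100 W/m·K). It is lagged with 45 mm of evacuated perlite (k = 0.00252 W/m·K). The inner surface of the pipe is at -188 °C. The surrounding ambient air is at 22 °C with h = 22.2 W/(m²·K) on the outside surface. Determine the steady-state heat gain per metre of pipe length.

Per-layer cylindrical resistances, series-summed:
R_brass pipe wall = ln(31/23)/(2π×100×1) = 4.751×10^-4 K/W
R_evacuated perlite = ln(76/31)/(2π×0.00252×1) = 56.64 K/W
R_outer film = 1/(h_o·2πr_oL) = 1/(22.2×2π×0.076×1) = 0.09433 K/W
R_total = 56.73 K/W
Q = ΔT/R_total = 210/56.73

q′ ≈ 3.7 W/m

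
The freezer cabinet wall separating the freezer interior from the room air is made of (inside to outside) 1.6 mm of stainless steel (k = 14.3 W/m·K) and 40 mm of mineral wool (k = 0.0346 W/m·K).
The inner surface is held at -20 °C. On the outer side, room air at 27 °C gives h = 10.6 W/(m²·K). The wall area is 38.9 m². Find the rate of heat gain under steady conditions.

Q ≈ 1460 W

Using the resistance-network approach (series):
R_stainless steel = L/(kA) = 0.0016/(14.3×38.9) = 2.876×10^-6 K/W
R_mineral wool = L/(kA) = 0.04/(0.0346×38.9) = 0.02972 K/W
R_outer film = 1/(h_o·A) = 1/(10.6×38.9) = 0.002425 K/W
R_total = 0.03215 K/W
Q = ΔT / R_total = 47 / 0.03215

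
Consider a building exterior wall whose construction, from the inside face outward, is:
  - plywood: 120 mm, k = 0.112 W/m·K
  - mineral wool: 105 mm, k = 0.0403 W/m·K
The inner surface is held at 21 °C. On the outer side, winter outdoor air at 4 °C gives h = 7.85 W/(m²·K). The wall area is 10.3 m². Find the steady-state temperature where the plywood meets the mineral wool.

Thermal resistances in series:
R_plywood = L/(kA) = 0.12/(0.112×10.3) = 0.104 K/W
R_mineral wool = L/(kA) = 0.105/(0.0403×10.3) = 0.253 K/W
R_outer film = 1/(h_o·A) = 1/(7.85×10.3) = 0.01237 K/W
R_total = 0.3693 K/W;  Q = ΔT/R_total = 17/0.3693 = 46.03 W
T_interface = T_inner − Q·ΣR(inner→interface) = 21 − 46×0.104

T ≈ 16.2 °C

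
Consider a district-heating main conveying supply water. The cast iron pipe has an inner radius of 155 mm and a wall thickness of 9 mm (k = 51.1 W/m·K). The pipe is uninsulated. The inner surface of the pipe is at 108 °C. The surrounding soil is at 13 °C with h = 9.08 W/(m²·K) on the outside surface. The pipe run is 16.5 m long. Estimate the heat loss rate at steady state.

Q ≈ 14600 W

Per-layer cylindrical resistances, series-summed:
R_cast iron pipe wall = ln(164/155)/(2π×51.1×16.5) = 1.065×10^-5 K/W
R_outer film = 1/(h_o·2πr_oL) = 1/(9.08×2π×0.164×16.5) = 0.006477 K/W
R_total = 0.006488 K/W
Q = ΔT/R_total = 95/0.006488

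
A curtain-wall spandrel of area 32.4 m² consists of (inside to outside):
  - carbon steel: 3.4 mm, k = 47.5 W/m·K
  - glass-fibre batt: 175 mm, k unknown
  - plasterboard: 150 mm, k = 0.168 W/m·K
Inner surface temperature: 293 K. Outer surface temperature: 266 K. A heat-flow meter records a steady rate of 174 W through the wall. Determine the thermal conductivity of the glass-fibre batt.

k ≈ 0.0423 W/(m·K)

Thermal resistances in series:
R_carbon steel = L/(kA) = 0.0034/(47.5×32.4) = 2.209×10^-6 K/W
R_plasterboard = L/(kA) = 0.15/(0.168×32.4) = 0.02756 K/W
Sum of known resistances R_other = 0.02756 K/W
Total R = ΔT/Q = 27/174 = 0.1552 K/W
R_glass-fibre batt = R_total − R_other = 0.1276 K/W
k = L/(R·A) = 0.175/(0.1276×32.4)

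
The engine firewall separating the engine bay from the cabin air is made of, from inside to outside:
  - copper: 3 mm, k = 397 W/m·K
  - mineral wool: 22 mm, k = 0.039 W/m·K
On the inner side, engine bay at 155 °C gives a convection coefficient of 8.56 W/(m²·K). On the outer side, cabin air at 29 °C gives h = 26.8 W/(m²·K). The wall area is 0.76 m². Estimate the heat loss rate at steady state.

Q ≈ 133 W

Thermal resistances in series:
R_inner film = 1/(h_i·A) = 1/(8.56×0.76) = 0.1537 K/W
R_copper = L/(kA) = 0.003/(397×0.76) = 9.943×10^-6 K/W
R_mineral wool = L/(kA) = 0.022/(0.039×0.76) = 0.7422 K/W
R_outer film = 1/(h_o·A) = 1/(26.8×0.76) = 0.0491 K/W
R_total = 0.9451 K/W
Q = ΔT / R_total = 126 / 0.9451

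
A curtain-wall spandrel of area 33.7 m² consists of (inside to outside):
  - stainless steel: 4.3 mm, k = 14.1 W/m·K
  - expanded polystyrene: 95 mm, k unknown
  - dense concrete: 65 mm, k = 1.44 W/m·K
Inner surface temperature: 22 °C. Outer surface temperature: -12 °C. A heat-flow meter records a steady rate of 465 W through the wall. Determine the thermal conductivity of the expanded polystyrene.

Series thermal resistances:
R_stainless steel = L/(kA) = 0.0043/(14.1×33.7) = 9.049×10^-6 K/W
R_dense concrete = L/(kA) = 0.065/(1.44×33.7) = 0.001339 K/W
Sum of known resistances R_other = 0.001348 K/W
Total R = ΔT/Q = 34/465 = 0.07312 K/W
R_expanded polystyrene = R_total − R_other = 0.07177 K/W
k = L/(R·A) = 0.095/(0.07177×33.7)

k ≈ 0.0393 W/(m·K)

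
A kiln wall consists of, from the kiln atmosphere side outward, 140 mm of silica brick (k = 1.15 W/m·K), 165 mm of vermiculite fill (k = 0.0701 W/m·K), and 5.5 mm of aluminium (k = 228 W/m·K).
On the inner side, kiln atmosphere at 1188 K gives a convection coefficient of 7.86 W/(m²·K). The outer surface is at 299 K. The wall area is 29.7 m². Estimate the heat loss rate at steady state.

Model the wall as resistances in series:
R_inner film = 1/(h_i·A) = 1/(7.86×29.7) = 0.004284 K/W
R_silica brick = L/(kA) = 0.14/(1.15×29.7) = 0.004099 K/W
R_vermiculite fill = L/(kA) = 0.165/(0.0701×29.7) = 0.07925 K/W
R_aluminium = L/(kA) = 0.0055/(228×29.7) = 8.122×10^-7 K/W
R_total = 0.08764 K/W
Q = ΔT / R_total = 889 / 0.08764

Q ≈ 10100 W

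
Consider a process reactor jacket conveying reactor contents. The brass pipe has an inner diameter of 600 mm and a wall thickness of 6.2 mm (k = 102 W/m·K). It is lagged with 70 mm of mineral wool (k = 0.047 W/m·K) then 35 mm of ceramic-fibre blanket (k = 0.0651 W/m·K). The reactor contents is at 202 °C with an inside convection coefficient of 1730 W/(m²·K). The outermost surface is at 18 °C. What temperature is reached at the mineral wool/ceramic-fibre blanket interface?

Per-layer cylindrical resistances, series-summed:
R_inner film = 1/(h_i·2πr₁L) = 1/(1730×2π×0.3×1) = 3.067×10^-4 K/W
R_brass pipe wall = ln(306.2/300)/(2π×102×1) = 3.192×10^-5 K/W
R_mineral wool = ln(376.2/306.2)/(2π×0.047×1) = 0.6972 K/W
R_ceramic-fibre blanket = ln(411.2/376.2)/(2π×0.0651×1) = 0.2175 K/W
R_total = 0.915 K/W
Q = ΔT/R_total = 184/0.915
Q = 201 W/m
T_interface = T_inner − Q·ΣR(inner→interface) = 202 − 201×0.6975

T ≈ 61.7 °C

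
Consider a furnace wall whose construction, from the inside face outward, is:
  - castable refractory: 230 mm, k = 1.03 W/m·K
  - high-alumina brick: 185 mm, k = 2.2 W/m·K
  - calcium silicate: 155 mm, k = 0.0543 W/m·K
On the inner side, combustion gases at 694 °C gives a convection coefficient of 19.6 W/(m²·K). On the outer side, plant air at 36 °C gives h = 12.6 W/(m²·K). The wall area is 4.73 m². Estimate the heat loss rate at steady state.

Series thermal resistances:
R_inner film = 1/(h_i·A) = 1/(19.6×4.73) = 0.01079 K/W
R_castable refractory = L/(kA) = 0.23/(1.03×4.73) = 0.04721 K/W
R_high-alumina brick = L/(kA) = 0.185/(2.2×4.73) = 0.01778 K/W
R_calcium silicate = L/(kA) = 0.155/(0.0543×4.73) = 0.6035 K/W
R_outer film = 1/(h_o·A) = 1/(12.6×4.73) = 0.01678 K/W
R_total = 0.696 K/W
Q = ΔT / R_total = 658 / 0.696

Q ≈ 945 W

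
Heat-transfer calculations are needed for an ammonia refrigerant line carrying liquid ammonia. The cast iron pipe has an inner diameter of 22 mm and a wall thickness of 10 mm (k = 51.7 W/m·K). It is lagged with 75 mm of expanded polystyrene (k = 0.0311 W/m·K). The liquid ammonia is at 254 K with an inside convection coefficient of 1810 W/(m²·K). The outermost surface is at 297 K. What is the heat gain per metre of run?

Treating each annulus and film as a series resistance:
R_inner film = 1/(h_i·2πr₁L) = 1/(1810×2π×0.011×1) = 0.007994 K/W
R_cast iron pipe wall = ln(21/11)/(2π×51.7×1) = 0.001991 K/W
R_expanded polystyrene = ln(96/21)/(2π×0.0311×1) = 7.778 K/W
R_total = 7.788 K/W
Q = ΔT/R_total = 43/7.788

q′ ≈ 5.52 W/m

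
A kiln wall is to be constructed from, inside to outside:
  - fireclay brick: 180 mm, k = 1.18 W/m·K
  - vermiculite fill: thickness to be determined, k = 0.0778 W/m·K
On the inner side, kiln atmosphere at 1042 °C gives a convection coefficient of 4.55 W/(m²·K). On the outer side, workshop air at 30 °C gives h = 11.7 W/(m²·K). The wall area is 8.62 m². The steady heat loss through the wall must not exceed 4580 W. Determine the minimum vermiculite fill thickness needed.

Treating each layer as a thermal resistance in series:
R_inner film = 1/(h_i·A) = 1/(4.55×8.62) = 0.0255 K/W
R_fireclay brick = L/(kA) = 0.18/(1.18×8.62) = 0.0177 K/W
R_outer film = 1/(h_o·A) = 1/(11.7×8.62) = 0.009915 K/W
Sum of the known resistances R_other = 0.05311 K/W
Required total resistance R_tot = ΔT/Q_allow = 1012/4580 = 0.221 K/W
R_vermiculite fill = R_tot − R_other = 0.1679 K/W
L = R·k·A = 0.1679×0.0778×8.62

L ≈ 113 mm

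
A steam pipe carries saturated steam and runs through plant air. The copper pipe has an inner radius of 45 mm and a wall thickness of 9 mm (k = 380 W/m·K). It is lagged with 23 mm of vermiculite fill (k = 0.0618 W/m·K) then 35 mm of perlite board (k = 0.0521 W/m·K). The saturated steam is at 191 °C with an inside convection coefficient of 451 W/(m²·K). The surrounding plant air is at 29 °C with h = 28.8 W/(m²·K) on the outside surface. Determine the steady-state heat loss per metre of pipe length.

Per-layer cylindrical resistances, series-summed:
R_inner film = 1/(h_i·2πr₁L) = 1/(451×2π×0.045×1) = 0.007842 K/W
R_copper pipe wall = ln(54/45)/(2π×380×1) = 7.636×10^-5 K/W
R_vermiculite fill = ln(77/54)/(2π×0.0618×1) = 0.9138 K/W
R_perlite board = ln(112/77)/(2π×0.0521×1) = 1.145 K/W
R_outer film = 1/(h_o·2πr_oL) = 1/(28.8×2π×0.112×1) = 0.04934 K/W
R_total = 2.116 K/W
Q = ΔT/R_total = 162/2.116

q′ ≈ 76.6 W/m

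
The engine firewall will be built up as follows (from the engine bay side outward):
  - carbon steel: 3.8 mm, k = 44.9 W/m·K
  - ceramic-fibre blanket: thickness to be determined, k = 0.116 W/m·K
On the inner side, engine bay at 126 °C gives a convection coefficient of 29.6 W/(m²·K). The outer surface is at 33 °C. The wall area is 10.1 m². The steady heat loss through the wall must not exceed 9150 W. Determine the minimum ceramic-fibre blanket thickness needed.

Series thermal resistances:
R_inner film = 1/(h_i·A) = 1/(29.6×10.1) = 0.003345 K/W
R_carbon steel = L/(kA) = 0.0038/(44.9×10.1) = 8.379×10^-6 K/W
Sum of the known resistances R_other = 0.003353 K/W
Required total resistance R_tot = ΔT/Q_allow = 93/9150 = 0.01016 K/W
R_ceramic-fibre blanket = R_tot − R_other = 0.006811 K/W
L = R·k·A = 0.006811×0.116×10.1

L ≈ 7.98 mm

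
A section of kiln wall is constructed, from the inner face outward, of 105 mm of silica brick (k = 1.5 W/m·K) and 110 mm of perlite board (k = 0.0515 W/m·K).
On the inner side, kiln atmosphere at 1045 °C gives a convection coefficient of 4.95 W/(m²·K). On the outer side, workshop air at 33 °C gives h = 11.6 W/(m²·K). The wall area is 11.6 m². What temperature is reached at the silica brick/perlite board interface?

T ≈ 935 °C

Model the wall as resistances in series:
R_inner film = 1/(h_i·A) = 1/(4.95×11.6) = 0.01742 K/W
R_silica brick = L/(kA) = 0.105/(1.5×11.6) = 0.006034 K/W
R_perlite board = L/(kA) = 0.11/(0.0515×11.6) = 0.1841 K/W
R_outer film = 1/(h_o·A) = 1/(11.6×11.6) = 0.007432 K/W
R_total = 0.215 K/W;  Q = ΔT/R_total = 1012/0.215 = 4707 W
T_interface = T_inner − Q·ΣR(inner→interface) = 1045 − 4710×0.02345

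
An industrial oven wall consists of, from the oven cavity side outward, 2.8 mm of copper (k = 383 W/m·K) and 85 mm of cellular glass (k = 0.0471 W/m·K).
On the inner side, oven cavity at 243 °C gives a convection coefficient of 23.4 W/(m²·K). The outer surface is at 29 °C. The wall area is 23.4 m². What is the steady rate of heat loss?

Q ≈ 2710 W

Using the resistance-network approach (series):
R_inner film = 1/(h_i·A) = 1/(23.4×23.4) = 0.001826 K/W
R_copper = L/(kA) = 0.0028/(383×23.4) = 3.124×10^-7 K/W
R_cellular glass = L/(kA) = 0.085/(0.0471×23.4) = 0.07712 K/W
R_total = 0.07895 K/W
Q = ΔT / R_total = 214 / 0.07895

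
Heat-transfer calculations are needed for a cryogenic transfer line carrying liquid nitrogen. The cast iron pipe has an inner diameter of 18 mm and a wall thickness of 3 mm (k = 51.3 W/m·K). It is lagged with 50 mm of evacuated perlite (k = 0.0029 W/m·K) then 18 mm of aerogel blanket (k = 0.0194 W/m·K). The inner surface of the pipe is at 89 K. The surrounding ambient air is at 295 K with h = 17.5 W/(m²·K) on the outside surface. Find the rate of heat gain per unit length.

q′ ≈ 2.23 W/m

For a radial system each layer contributes R = ln(r_out/r_in)/(2πkL); films add R = 1/(hA).
R_cast iron pipe wall = ln(12/9)/(2π×51.3×1) = 8.925×10^-4 K/W
R_evacuated perlite = ln(62/12)/(2π×0.0029×1) = 90.13 K/W
R_aerogel blanket = ln(80/62)/(2π×0.0194×1) = 2.091 K/W
R_outer film = 1/(h_o·2πr_oL) = 1/(17.5×2π×0.08×1) = 0.1137 K/W
R_total = 92.33 K/W
Q = ΔT/R_total = 206/92.33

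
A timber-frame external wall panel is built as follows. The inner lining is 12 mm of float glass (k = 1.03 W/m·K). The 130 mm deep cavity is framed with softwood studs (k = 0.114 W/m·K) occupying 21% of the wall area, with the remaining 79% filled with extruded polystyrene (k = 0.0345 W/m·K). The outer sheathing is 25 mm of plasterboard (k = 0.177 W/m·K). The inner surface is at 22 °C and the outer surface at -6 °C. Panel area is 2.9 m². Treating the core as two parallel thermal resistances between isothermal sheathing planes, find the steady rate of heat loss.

Sheathing layers in series; stud and cavity paths in parallel between them.
R_inner = 0.012/(1.03×2.9) = 0.004017 K/W
R_stud  = 0.13/(0.114×0.21×2.9) = 1.872 K/W
R_cav   = 0.13/(0.0345×0.79×2.9) = 1.645 K/W
1/R_core = 1/R_stud + 1/R_cav → R_core = 0.8756 K/W
R_outer = 0.025/(0.177×2.9) = 0.0487 K/W
R_total = 0.9283 K/W
Q = ΔT/R_total = 28/0.9283

Q ≈ 30.2 W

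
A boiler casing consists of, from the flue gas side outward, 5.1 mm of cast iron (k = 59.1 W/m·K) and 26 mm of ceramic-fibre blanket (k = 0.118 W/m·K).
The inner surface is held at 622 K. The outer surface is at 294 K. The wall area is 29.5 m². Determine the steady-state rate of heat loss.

Using the resistance-network approach (series):
R_cast iron = L/(kA) = 0.0051/(59.1×29.5) = 2.925×10^-6 K/W
R_ceramic-fibre blanket = L/(kA) = 0.026/(0.118×29.5) = 0.007469 K/W
R_total = 0.007472 K/W
Q = ΔT / R_total = 328 / 0.007472

Q ≈ 43900 W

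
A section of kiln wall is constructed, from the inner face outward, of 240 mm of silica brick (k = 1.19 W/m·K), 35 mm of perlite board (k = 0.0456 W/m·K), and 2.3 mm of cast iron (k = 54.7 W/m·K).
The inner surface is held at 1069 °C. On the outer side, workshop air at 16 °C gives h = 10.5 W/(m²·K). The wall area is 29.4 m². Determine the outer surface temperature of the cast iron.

Using the resistance-network approach (series):
R_silica brick = L/(kA) = 0.24/(1.19×29.4) = 0.00686 K/W
R_perlite board = L/(kA) = 0.035/(0.0456×29.4) = 0.02611 K/W
R_cast iron = L/(kA) = 0.0023/(54.7×29.4) = 1.43×10^-6 K/W
R_outer film = 1/(h_o·A) = 1/(10.5×29.4) = 0.003239 K/W
R_total = 0.03621 K/W;  Q = ΔT/R_total = 1053/0.03621 = 29080 W
T_interface = T_inner − Q·ΣR(inner→interface) = 1069 − 29100×0.03297

T ≈ 110 °C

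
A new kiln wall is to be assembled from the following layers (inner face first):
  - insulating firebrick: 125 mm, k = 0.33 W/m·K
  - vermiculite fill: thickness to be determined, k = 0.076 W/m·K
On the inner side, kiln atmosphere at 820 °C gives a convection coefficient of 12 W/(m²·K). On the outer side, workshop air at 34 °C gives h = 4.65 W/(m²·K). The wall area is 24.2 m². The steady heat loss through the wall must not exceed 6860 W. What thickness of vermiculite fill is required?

Thermal resistances in series:
R_inner film = 1/(h_i·A) = 1/(12×24.2) = 0.003444 K/W
R_insulating firebrick = L/(kA) = 0.125/(0.33×24.2) = 0.01565 K/W
R_outer film = 1/(h_o·A) = 1/(4.65×24.2) = 0.008887 K/W
Sum of the known resistances R_other = 0.02798 K/W
Required total resistance R_tot = ΔT/Q_allow = 786/6860 = 0.1146 K/W
R_vermiculite fill = R_tot − R_other = 0.08659 K/W
L = R·k·A = 0.08659×0.076×24.2

L ≈ 159 mm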